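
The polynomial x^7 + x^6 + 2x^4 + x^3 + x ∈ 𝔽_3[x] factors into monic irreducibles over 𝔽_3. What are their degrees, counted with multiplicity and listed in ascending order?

Write f(x) = x^7 + x^6 + 2x^4 + x^3 + x.
Roots in 𝔽_3: f(0) = 0 → root; f(1) = 0 → root; f(2) = 0 → root.
Linear factors from roots: (x), (x + 2), (x + 1).
Complete factorization: f(x) = (x)·(x + 2)·(x + 1)^3·(x^2 + 2x + 2).
Factor degrees with multiplicity: 1 + 1 + 1 + 1 + 1 + 2 = 7.

1, 1, 1, 1, 1, 2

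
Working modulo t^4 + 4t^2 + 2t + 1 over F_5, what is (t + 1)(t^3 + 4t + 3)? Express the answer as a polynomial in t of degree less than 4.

t^3 + 2

Multiply in F_5[t]: (t + 1)·(t^3 + 4t + 3) = t^4 + t^3 + 4t^2 + 2t + 3.
Reduce using t^4 ≡ t^2 + 3t + 4 (mod t^4 + 4t^2 + 2t + 1).
Reduced: t^3 + 2.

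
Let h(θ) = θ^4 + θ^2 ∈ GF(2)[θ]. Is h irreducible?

No

Check for roots in GF(2): h(0) = 0 → root; h(1) = 0 → root.
h(0) = 0, so (θ) divides h(θ); h is reducible.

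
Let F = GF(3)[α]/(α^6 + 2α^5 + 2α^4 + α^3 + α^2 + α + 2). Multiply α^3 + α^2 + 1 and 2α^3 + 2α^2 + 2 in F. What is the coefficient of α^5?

0

Multiply in GF(3)[α]: (α^3 + α^2 + 1)·(2α^3 + 2α^2 + 2) = 2α^6 + α^5 + 2α^4 + α^3 + α^2 + 2.
Reduce using α^6 ≡ α^5 + α^4 + 2α^3 + 2α^2 + 2α + 1 (mod α^6 + 2α^5 + 2α^4 + α^3 + α^2 + α + 2).
Reduced: α^4 + 2α^3 + 2α^2 + α + 1.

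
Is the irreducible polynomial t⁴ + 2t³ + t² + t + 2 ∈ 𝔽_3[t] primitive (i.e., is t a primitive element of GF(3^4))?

Write f(t) = t⁴ + 2t³ + t² + t + 2.
|GF(3^4)^×| = 3^4 − 1 = 80. Prime factorization: 80 = 2^4·5.
f is primitive ⇔ t has order 80 in GF(3)[t]/(f), i.e. t^(80/q) ≠ 1 for each prime q | 80.
t^(40) mod f = 2.
t^(16) mod f = t³ + 1.
None equal 1, so t has full order 80; f is primitive.

Yes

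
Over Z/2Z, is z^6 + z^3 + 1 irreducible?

Yes

Write f(z) = z^6 + z^3 + 1.
Check for roots in Z/2Z: f(0) = 1; f(1) = 1.
No roots, so no linear factors.
Monic irreducibles of degree 2 over GF(2): z^2 + z + 1.
None of them divide f (all give nonzero remainder).
Monic irreducibles of degree 3 over GF(2): z^3 + z + 1, z^3 + z^2 + 1.
None of them divide f (all give nonzero remainder).
No irreducible factor of degree ≤ 3 exists, so f is irreducible over GF(2).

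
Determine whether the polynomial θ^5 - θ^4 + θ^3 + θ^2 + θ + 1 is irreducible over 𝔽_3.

Yes

Write h(θ) = θ^5 - θ^4 + θ^3 + θ^2 + θ + 1.
Check for roots in 𝔽_3: h(0) = 1; h(1) = 1; h(2) = 1.
No roots, so no linear factors.
Monic irreducibles of degree 2 over GF(3): θ^2 + 1, θ^2 + θ - 1, θ^2 - θ - 1.
None of them divide h (all give nonzero remainder).
No irreducible factor of degree ≤ 2 exists, so h is irreducible over GF(3).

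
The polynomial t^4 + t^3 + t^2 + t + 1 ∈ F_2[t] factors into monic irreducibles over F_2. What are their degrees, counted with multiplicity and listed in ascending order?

4

Write f(t) = t^4 + t^3 + t^2 + t + 1.
Roots in F_2: f(0) = 1; f(1) = 1.
Complete factorization: f(t) = (t^4 + t^3 + t^2 + t + 1).
Factor degrees with multiplicity: 4 = 4.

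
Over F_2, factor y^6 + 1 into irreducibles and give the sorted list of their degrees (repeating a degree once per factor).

Write f(y) = y^6 + 1.
Roots in F_2: f(0) = 1; f(1) = 0 → root.
Linear factors from roots: (y + 1).
Complete factorization: f(y) = (y + 1)^2·(y^2 + y + 1)^2.
Factor degrees with multiplicity: 1 + 1 + 2 + 2 = 6.

1, 1, 2, 2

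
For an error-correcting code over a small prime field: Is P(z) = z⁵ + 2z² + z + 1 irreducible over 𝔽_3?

Check for roots in 𝔽_3: P(0) = 1; P(1) = 2; P(2) = 1.
No roots, so no linear factors.
Monic irreducibles of degree 2 over GF(3): z² + 1, z² + z + 2, z² + 2z + 2.
None of them divide P (all give nonzero remainder).
No irreducible factor of degree ≤ 2 exists, so P is irreducible over GF(3).

Yes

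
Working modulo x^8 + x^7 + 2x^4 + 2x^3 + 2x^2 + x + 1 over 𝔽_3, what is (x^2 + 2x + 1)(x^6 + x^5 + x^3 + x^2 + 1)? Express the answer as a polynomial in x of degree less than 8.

2x^7 + 2x^5 + x^4 + x^3 + x

Multiply in 𝔽_3[x]: (x^2 + 2x + 1)·(x^6 + x^5 + x^3 + x^2 + 1) = x^8 + 2x^5 + 2x^2 + 2x + 1.
Reduce using x^8 ≡ 2x^7 + x^4 + x^3 + x^2 + 2x + 2 (mod x^8 + x^7 + 2x^4 + 2x^3 + 2x^2 + x + 1).
Reduced: 2x^7 + 2x^5 + x^4 + x^3 + x.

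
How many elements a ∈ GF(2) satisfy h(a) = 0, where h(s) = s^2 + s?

Evaluate at each of the 2 elements of GF(2):
h(0) = 0 → root; h(1) = 0 → root.
Roots: {0, 1}.

2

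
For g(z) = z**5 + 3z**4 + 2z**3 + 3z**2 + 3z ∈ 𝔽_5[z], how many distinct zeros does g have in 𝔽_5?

Evaluate at each of the 5 elements of 𝔽_5:
g(0) = 0 → root; g(1) = 2; g(2) = 4; g(3) = 1; g(4) = 0 → root.
Roots: {0, 4}.

2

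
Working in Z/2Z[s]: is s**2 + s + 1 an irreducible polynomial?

Yes

Write m(s) = s**2 + s + 1.
Check for roots in Z/2Z: m(0) = 1; m(1) = 1.
No roots. A degree-2 polynomial over a field with no linear factor is irreducible.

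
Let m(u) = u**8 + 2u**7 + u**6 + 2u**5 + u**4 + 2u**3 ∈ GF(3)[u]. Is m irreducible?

Check for roots in GF(3): m(0) = 0 → root; m(1) = 0 → root; m(2) = 0 → root.
m(0) = 0, so (u) divides m(u); m is reducible.

No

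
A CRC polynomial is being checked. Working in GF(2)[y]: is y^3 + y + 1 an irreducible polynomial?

Yes

Write h(y) = y^3 + y + 1.
Check for roots in GF(2): h(0) = 1; h(1) = 1.
No roots. A degree-3 polynomial over a field with no linear factor is irreducible.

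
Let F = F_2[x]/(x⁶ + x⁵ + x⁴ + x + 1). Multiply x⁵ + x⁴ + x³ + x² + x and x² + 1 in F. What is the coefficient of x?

0

Multiply in F_2[x]: (x⁵ + x⁴ + x³ + x² + x)·(x² + 1) = x⁷ + x⁶ + x² + x.
Reduce using x⁶ ≡ x⁵ + x⁴ + x + 1 (mod x⁶ + x⁵ + x⁴ + x + 1).
Reduced: x⁵.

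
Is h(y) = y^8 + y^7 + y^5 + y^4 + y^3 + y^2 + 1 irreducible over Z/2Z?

Check for roots in Z/2Z: h(0) = 1; h(1) = 1.
No roots, so no linear factors.
Monic irreducibles of degree 2 over GF(2): y^2 + y + 1.
None of them divide h (all give nonzero remainder).
Monic irreducibles of degree 3 over GF(2): y^3 + y + 1, y^3 + y^2 + 1.
None of them divide h (all give nonzero remainder).
Monic irreducibles of degree 4 over GF(2): y^4 + y + 1, y^4 + y^3 + 1, y^4 + y^3 + y^2 + y + 1.
None of them divide h (all give nonzero remainder).
No irreducible factor of degree ≤ 4 exists, so h is irreducible over GF(2).

Yes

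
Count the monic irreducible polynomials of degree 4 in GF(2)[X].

The number of monic irreducibles of degree 4 over GF(2) is (1/4)·Σ_{d∣4} μ(4/d) 2^d.
Divisors of 4: 1, 2, 4; μ(4/d) for each: 0, -1, 1.
Σ = − 2^2 + 2^4 = 12.
N = 12/4 = 3.

3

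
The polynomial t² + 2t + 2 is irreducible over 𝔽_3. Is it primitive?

Yes

Write f(t) = t² + 2t + 2.
|GF(3^2)^×| = 3^2 − 1 = 8. Prime factorization: 8 = 2^3.
f is primitive ⇔ t has order 8 in GF(3)[t]/(f), i.e. t^(8/q) ≠ 1 for each prime q | 8.
t^(4) mod f = 2.
None equal 1, so t has full order 8; f is primitive.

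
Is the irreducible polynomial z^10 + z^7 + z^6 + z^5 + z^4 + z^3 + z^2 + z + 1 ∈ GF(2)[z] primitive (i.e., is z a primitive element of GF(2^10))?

Yes

Write f(z) = z^10 + z^7 + z^6 + z^5 + z^4 + z^3 + z^2 + z + 1.
|GF(2^10)^×| = 2^10 − 1 = 1023. Prime factorization: 1023 = 3·11·31.
f is primitive ⇔ z has order 1023 in GF(2)[z]/(f), i.e. z^(1023/q) ≠ 1 for each prime q | 1023.
z^(341) mod f = z^8 + z^7 + z^4 + z^3 + z^2 + z + 1.
z^(93) mod f = z^9 + z^8 + z^6 + z^4 + 1.
z^(33) mod f = z^8 + z^6 + z^4 + z^3 + z.
None equal 1, so z has full order 1023; f is primitive.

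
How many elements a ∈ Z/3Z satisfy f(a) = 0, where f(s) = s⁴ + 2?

Evaluate at each of the 3 elements of Z/3Z:
f(0) = 2; f(1) = 0 → root; f(2) = 0 → root.
Roots: {1, 2}.

2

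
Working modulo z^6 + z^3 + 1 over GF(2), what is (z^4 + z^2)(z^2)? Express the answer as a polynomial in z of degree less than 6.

z^4 + z^3 + 1

Multiply in GF(2)[z]: (z^4 + z^2)·(z^2) = z^6 + z^4.
Reduce using z^6 ≡ z^3 + 1 (mod z^6 + z^3 + 1).
Reduced: z^4 + z^3 + 1.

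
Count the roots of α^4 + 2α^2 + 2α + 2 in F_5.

1

Write g(α) = α^4 + 2α^2 + 2α + 2.
Evaluate at each of the 5 elements of F_5:
g(0) = 2; g(1) = 2; g(2) = 0 → root; g(3) = 2; g(4) = 3.
Roots: {2}.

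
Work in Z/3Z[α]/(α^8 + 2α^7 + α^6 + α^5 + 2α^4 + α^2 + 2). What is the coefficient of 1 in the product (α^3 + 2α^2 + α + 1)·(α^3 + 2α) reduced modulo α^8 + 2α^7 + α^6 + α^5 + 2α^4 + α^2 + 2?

Multiply in Z/3Z[α]: (α^3 + 2α^2 + α + 1)·(α^3 + 2α) = α^6 + 2α^5 + 2α^3 + 2α^2 + 2α.
Reduced: α^6 + 2α^5 + 2α^3 + 2α^2 + 2α.

0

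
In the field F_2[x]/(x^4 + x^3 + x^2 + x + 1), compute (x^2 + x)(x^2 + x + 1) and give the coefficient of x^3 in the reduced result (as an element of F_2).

Multiply in F_2[x]: (x^2 + x)·(x^2 + x + 1) = x^4 + x.
Reduce using x^4 ≡ x^3 + x^2 + x + 1 (mod x^4 + x^3 + x^2 + x + 1).
Reduced: x^3 + x^2 + 1.

1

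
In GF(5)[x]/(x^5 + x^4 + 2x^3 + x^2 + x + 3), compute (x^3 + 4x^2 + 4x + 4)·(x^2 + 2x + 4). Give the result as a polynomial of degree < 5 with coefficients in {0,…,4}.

4x^3 + 2x^2 + 3x + 3

Multiply in GF(5)[x]: (x^3 + 4x^2 + 4x + 4)·(x^2 + 2x + 4) = x^5 + x^4 + x^3 + 3x^2 + 4x + 1.
Reduce using x^5 ≡ 4x^4 + 3x^3 + 4x^2 + 4x + 2 (mod x^5 + x^4 + 2x^3 + x^2 + x + 3).
Reduced: 4x^3 + 2x^2 + 3x + 3.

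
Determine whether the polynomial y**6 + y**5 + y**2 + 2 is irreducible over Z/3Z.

Write f(y) = y**6 + y**5 + y**2 + 2.
Check for roots in Z/3Z: f(0) = 2; f(1) = 2; f(2) = 0 → root.
f(2) = 0, so (y − 2) divides f(y); f is reducible.

No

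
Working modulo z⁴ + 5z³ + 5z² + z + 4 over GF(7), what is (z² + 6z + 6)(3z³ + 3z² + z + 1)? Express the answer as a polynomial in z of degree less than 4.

Multiply in GF(7)[z]: (z² + 6z + 6)·(3z³ + 3z² + z + 1) = 3z⁵ + 2z³ + 4z² + 5z + 6.
Reduce using z⁴ ≡ 2z³ + 2z² + 6z + 3 (mod z⁴ + 5z³ + 5z² + z + 4).
Reduced: 6z³ + 6z² + z + 3.

6z^3 + 6z^2 + z + 3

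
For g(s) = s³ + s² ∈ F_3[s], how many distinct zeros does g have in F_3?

Evaluate at each of the 3 elements of F_3:
g(0) = 0 → root; g(1) = 2; g(2) = 0 → root.
Roots: {0, 2}.

2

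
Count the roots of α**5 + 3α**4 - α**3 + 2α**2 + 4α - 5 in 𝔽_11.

3

Write P(α) = α**5 + 3α**4 - α**3 + 2α**2 + 4α - 5.
Evaluate at each of the 11 elements of 𝔽_11:
P(0) = 6; P(1) = 4; P(2) = 6; P(3) = 0 → root; P(4) = 0 → root; P(5) = 1; P(6) = 0 → root; P(7) = 6; P(8) = 6; P(9) = 8; P(10) = 7.
Roots: {3, 4, 6}.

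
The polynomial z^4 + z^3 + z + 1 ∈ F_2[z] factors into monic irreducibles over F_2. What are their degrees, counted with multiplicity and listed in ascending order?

Write g(z) = z^4 + z^3 + z + 1.
Roots in F_2: g(0) = 1; g(1) = 0 → root.
Linear factors from roots: (z + 1).
Complete factorization: g(z) = (z + 1)^2·(z^2 + z + 1).
Factor degrees with multiplicity: 1 + 1 + 2 = 4.

1, 1, 2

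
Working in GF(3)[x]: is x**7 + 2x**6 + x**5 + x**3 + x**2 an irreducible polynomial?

Write P(x) = x**7 + 2x**6 + x**5 + x**3 + x**2.
Check for roots in GF(3): P(0) = 0 → root; P(1) = 0 → root; P(2) = 0 → root.
P(0) = 0, so (x) divides P(x); P is reducible.

No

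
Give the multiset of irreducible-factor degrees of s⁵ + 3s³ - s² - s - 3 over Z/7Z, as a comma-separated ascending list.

Write h(s) = s⁵ + 3s³ - s² - s - 3.
Linear factors from roots: (s + 1).
Complete factorization: h(s) = (s + 1)·(s² + 2s - 2)·(s² - 3s - 2).
Factor degrees with multiplicity: 1 + 2 + 2 = 5.

1, 2, 2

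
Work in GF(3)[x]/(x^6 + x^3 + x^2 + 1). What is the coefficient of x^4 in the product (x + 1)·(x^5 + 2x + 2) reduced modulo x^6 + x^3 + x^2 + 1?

0

Multiply in GF(3)[x]: (x + 1)·(x^5 + 2x + 2) = x^6 + x^5 + 2x^2 + x + 2.
Reduce using x^6 ≡ 2x^3 + 2x^2 + 2 (mod x^6 + x^3 + x^2 + 1).
Reduced: x^5 + 2x^3 + x^2 + x + 1.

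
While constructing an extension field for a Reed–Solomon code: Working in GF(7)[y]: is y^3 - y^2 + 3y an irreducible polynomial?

Write f(y) = y^3 - y^2 + 3y.
Check for roots in GF(7): f(0) = 0 → root; f(1) = 3; f(2) = 3; f(3) = 6; f(4) = 4; f(5) = 3; f(6) = 2.
f(0) = 0, so (y) divides f(y); f is reducible.

No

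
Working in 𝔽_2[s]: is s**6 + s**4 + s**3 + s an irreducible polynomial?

Write P(s) = s**6 + s**4 + s**3 + s.
Check for roots in 𝔽_2: P(0) = 0 → root; P(1) = 0 → root.
P(0) = 0, so (s) divides P(s); P is reducible.

No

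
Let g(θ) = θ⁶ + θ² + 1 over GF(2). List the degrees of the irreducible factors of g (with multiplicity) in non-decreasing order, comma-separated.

Roots in GF(2): g(0) = 1; g(1) = 1.
Complete factorization: g(θ) = (θ³ + θ + 1)^2.
Factor degrees with multiplicity: 3 + 3 = 6.

3, 3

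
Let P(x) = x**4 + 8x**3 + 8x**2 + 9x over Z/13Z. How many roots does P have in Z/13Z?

Evaluate at each of the 13 elements of Z/13Z:
P(0) = 0 → root; P(1) = 0 → root; P(2) = 0 → root; P(3) = 6; P(4) = 9; P(5) = 11; P(6) = 12; P(7) = 10; P(8) = 1; P(9) = 5; P(10) = 1; P(11) = 5; P(12) = 5.
Roots: {0, 1, 2}.

3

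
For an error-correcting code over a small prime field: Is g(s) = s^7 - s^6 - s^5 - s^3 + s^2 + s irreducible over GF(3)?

No

Check for roots in GF(3): g(0) = 0 → root; g(1) = 0 → root; g(2) = 0 → root.
g(0) = 0, so (s) divides g(s); g is reducible.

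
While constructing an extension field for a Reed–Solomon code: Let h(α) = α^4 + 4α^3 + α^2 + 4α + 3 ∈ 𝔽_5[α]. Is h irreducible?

Check for roots in 𝔽_5: h(0) = 3; h(1) = 3; h(2) = 3; h(3) = 3; h(4) = 2.
No roots, so no linear factors.
Degree-2 irreducible divisors: test the 10 monic irreducibles of degree 2 over GF(5).
None of them divide h (all give nonzero remainder).
No irreducible factor of degree ≤ 2 exists, so h is irreducible over GF(5).

Yes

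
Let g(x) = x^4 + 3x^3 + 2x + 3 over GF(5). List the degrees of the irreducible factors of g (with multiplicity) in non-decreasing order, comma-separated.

Roots in GF(5): g(0) = 3; g(1) = 4; g(2) = 2; g(3) = 1; g(4) = 4.
Complete factorization: g(x) = (x^4 + 3x^3 + 2x + 3).
Factor degrees with multiplicity: 4 = 4.

4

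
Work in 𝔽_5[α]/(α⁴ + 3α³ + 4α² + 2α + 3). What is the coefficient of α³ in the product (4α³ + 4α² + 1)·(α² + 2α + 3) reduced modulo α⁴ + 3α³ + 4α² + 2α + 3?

4

Multiply in 𝔽_5[α]: (4α³ + 4α² + 1)·(α² + 2α + 3) = 4α⁵ + 2α⁴ + 3α² + 2α + 3.
Reduce using α⁴ ≡ 2α³ + α² + 3α + 2 (mod α⁴ + 3α³ + 4α² + 2α + 3).
Reduced: 4α³ + 3.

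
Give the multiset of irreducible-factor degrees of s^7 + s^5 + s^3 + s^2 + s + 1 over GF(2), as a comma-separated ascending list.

1, 1, 2, 3

Write f(s) = s^7 + s^5 + s^3 + s^2 + s + 1.
Roots in GF(2): f(0) = 1; f(1) = 0 → root.
Linear factors from roots: (s + 1).
Complete factorization: f(s) = (s + 1)^2·(s^2 + s + 1)·(s^3 + s^2 + 1).
Factor degrees with multiplicity: 1 + 1 + 2 + 3 = 7.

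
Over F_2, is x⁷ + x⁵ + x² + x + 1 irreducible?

Write g(x) = x⁷ + x⁵ + x² + x + 1.
Check for roots in F_2: g(0) = 1; g(1) = 1.
No roots, so no linear factors.
Monic irreducibles of degree 2 over GF(2): x² + x + 1.
None of them divide g (all give nonzero remainder).
Monic irreducibles of degree 3 over GF(2): x³ + x + 1, x³ + x² + 1.
None of them divide g (all give nonzero remainder).
No irreducible factor of degree ≤ 3 exists, so g is irreducible over GF(2).

Yes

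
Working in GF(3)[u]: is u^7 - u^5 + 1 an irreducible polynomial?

Write h(u) = u^7 - u^5 + 1.
Check for roots in GF(3): h(0) = 1; h(1) = 1; h(2) = 1.
No roots, so no linear factors.
Monic irreducibles of degree 2 over GF(3): u^2 + 1, u^2 + u - 1, u^2 - u - 1.
None of them divide h (all give nonzero remainder).
Degree-3 irreducible divisors: test the 8 monic irreducibles of degree 3 over GF(3).
None of them divide h (all give nonzero remainder).
No irreducible factor of degree ≤ 3 exists, so h is irreducible over GF(3).

Yes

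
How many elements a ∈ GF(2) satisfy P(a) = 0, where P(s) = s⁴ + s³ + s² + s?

2

Evaluate at each of the 2 elements of GF(2):
P(0) = 0 → root; P(1) = 0 → root.
Roots: {0, 1}.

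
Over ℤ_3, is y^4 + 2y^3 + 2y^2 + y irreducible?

No

Write f(y) = y^4 + 2y^3 + 2y^2 + y.
Check for roots in ℤ_3: f(0) = 0 → root; f(1) = 0 → root; f(2) = 0 → root.
f(0) = 0, so (y) divides f(y); f is reducible.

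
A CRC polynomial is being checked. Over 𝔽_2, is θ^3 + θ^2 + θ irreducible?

Write m(θ) = θ^3 + θ^2 + θ.
Check for roots in 𝔽_2: m(0) = 0 → root; m(1) = 1.
m(0) = 0, so (θ) divides m(θ); m is reducible.

No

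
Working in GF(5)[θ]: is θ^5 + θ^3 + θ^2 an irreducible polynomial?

No

Write h(θ) = θ^5 + θ^3 + θ^2.
Check for roots in GF(5): h(0) = 0 → root; h(1) = 3; h(2) = 4; h(3) = 4; h(4) = 4.
h(0) = 0, so (θ) divides h(θ); h is reducible.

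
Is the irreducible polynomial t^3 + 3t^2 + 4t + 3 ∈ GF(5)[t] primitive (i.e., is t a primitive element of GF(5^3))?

Write f(t) = t^3 + 3t^2 + 4t + 3.
|GF(5^3)^×| = 5^3 − 1 = 124. Prime factorization: 124 = 2^2·31.
f is primitive ⇔ t has order 124 in GF(5)[t]/(f), i.e. t^(124/q) ≠ 1 for each prime q | 124.
t^(62) mod f = 4.
t^(4) mod f = 4t + 4.
None equal 1, so t has full order 124; f is primitive.

Yes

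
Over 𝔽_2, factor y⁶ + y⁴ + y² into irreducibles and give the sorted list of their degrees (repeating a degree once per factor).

1, 1, 2, 2

Write h(y) = y⁶ + y⁴ + y².
Roots in 𝔽_2: h(0) = 0 → root; h(1) = 1.
Linear factors from roots: (y).
Complete factorization: h(y) = (y)^2·(y² + y + 1)^2.
Factor degrees with multiplicity: 1 + 1 + 2 + 2 = 6.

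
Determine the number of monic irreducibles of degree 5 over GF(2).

6

Gauss's count: N_{2}(5) = (1/5) Σ_{d|5} μ(5/d)·2^d.
Divisors of 5: 1, 5; μ(5/d) for each: -1, 1.
Σ = − 2^1 + 2^5 = 30.
N = 30/5 = 6.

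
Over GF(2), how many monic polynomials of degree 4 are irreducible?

3

Gauss's count: N_{2}(4) = (1/4) Σ_{d|4} μ(4/d)·2^d.
Divisors of 4: 1, 2, 4; μ(4/d) for each: 0, -1, 1.
Σ = − 2^2 + 2^4 = 12.
N = 12/4 = 3.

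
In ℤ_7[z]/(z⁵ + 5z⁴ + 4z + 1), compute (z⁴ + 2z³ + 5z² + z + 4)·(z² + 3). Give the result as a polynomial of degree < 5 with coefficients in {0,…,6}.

2z^4 + z^2 + 1

Multiply in ℤ_7[z]: (z⁴ + 2z³ + 5z² + z + 4)·(z² + 3) = z⁶ + 2z⁵ + z⁴ + 5z² + 3z + 5.
Reduce using z⁵ ≡ 2z⁴ + 3z + 6 (mod z⁵ + 5z⁴ + 4z + 1).
Reduced: 2z⁴ + z² + 1.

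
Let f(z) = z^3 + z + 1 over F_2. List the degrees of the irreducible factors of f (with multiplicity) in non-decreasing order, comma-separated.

3

Roots in F_2: f(0) = 1; f(1) = 1.
Complete factorization: f(z) = (z^3 + z + 1).
Factor degrees with multiplicity: 3 = 3.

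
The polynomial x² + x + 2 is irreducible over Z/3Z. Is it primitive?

Yes

Write f(x) = x² + x + 2.
|GF(3^2)^×| = 3^2 − 1 = 8. Prime factorization: 8 = 2^3.
f is primitive ⇔ x has order 8 in GF(3)[x]/(f), i.e. x^(8/q) ≠ 1 for each prime q | 8.
x^(4) mod f = 2.
None equal 1, so x has full order 8; f is primitive.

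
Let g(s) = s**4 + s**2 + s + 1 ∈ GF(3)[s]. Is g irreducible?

Check for roots in GF(3): g(0) = 1; g(1) = 1; g(2) = 2.
No roots, so no linear factors.
Monic irreducibles of degree 2 over GF(3): s**2 + 1, s**2 + s + 2, s**2 + 2s + 2.
None of them divide g (all give nonzero remainder).
No irreducible factor of degree ≤ 2 exists, so g is irreducible over GF(3).

Yes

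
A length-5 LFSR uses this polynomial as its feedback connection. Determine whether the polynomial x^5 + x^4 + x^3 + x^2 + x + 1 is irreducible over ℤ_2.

Write h(x) = x^5 + x^4 + x^3 + x^2 + x + 1.
Check for roots in ℤ_2: h(0) = 1; h(1) = 0 → root.
h(1) = 0, so (x − 1) divides h(x); h is reducible.

No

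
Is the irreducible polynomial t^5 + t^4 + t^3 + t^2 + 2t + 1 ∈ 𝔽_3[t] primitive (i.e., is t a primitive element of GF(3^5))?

Write f(t) = t^5 + t^4 + t^3 + t^2 + 2t + 1.
|GF(3^5)^×| = 3^5 − 1 = 242. Prime factorization: 242 = 2·11^2.
f is primitive ⇔ t has order 242 in GF(3)[t]/(f), i.e. t^(242/q) ≠ 1 for each prime q | 242.
t^(121) mod f = 2.
t^(22) mod f = t^4 + t^2 + t + 2.
None equal 1, so t has full order 242; f is primitive.

Yes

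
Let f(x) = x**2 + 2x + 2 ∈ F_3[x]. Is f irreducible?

Yes

Check for roots in F_3: f(0) = 2; f(1) = 2; f(2) = 1.
No roots. A degree-2 polynomial over a field with no linear factor is irreducible.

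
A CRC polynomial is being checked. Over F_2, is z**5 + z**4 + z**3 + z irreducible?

No

Write g(z) = z**5 + z**4 + z**3 + z.
Check for roots in F_2: g(0) = 0 → root; g(1) = 0 → root.
g(0) = 0, so (z) divides g(z); g is reducible.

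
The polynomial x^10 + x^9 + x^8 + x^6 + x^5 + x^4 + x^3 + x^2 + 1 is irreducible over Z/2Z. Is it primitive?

Write f(x) = x^10 + x^9 + x^8 + x^6 + x^5 + x^4 + x^3 + x^2 + 1.
|GF(2^10)^×| = 2^10 − 1 = 1023. Prime factorization: 1023 = 3·11·31.
f is primitive ⇔ x has order 1023 in GF(2)[x]/(f), i.e. x^(1023/q) ≠ 1 for each prime q | 1023.
x^(341) mod f = x^6 + x^5 + x^2 + x + 1.
x^(93) mod f = x^8 + x^7 + x^6 + x^4 + x^2.
x^(33) mod f = x^9 + x^6 + x^4 + x^3.
None equal 1, so x has full order 1023; f is primitive.

Yes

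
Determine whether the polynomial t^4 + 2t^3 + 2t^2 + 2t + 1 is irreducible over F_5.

No

Write P(t) = t^4 + 2t^3 + 2t^2 + 2t + 1.
Check for roots in F_5: P(0) = 1; P(1) = 3; P(2) = 0 → root; P(3) = 0 → root; P(4) = 0 → root.
P(2) = 0, so (t − 2) divides P(t); P is reducible.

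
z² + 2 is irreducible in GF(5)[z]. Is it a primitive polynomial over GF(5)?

Write f(z) = z² + 2.
|GF(5^2)^×| = 5^2 − 1 = 24. Prime factorization: 24 = 2^3·3.
f is primitive ⇔ z has order 24 in GF(5)[z]/(f), i.e. z^(24/q) ≠ 1 for each prime q | 24.
z^(12) mod f = 4.
z^(8) mod f = 1
Since z^(8) = 1, the order of z divides 8 < 24; not primitive.

No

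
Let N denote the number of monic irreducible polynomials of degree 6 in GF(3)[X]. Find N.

The number of monic irreducibles of degree 6 over GF(3) is (1/6)·Σ_{d∣6} μ(6/d) 3^d.
Divisors of 6: 1, 2, 3, 6; μ(6/d) for each: 1, -1, -1, 1.
Σ = 3^1 − 3^2 − 3^3 + 3^6 = 696.
N = 696/6 = 116.

116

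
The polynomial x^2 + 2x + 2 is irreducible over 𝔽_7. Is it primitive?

Write f(x) = x^2 + 2x + 2.
|GF(7^2)^×| = 7^2 − 1 = 48. Prime factorization: 48 = 2^4·3.
f is primitive ⇔ x has order 48 in GF(7)[x]/(f), i.e. x^(48/q) ≠ 1 for each prime q | 48.
x^(24) mod f = 1
x^(16) mod f = 4.
Since x^(24) = 1, the order of x divides 24 < 48; not primitive.

No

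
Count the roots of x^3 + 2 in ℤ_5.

1

Write h(x) = x^3 + 2.
Evaluate at each of the 5 elements of ℤ_5:
h(0) = 2; h(1) = 3; h(2) = 0 → root; h(3) = 4; h(4) = 1.
Roots: {2}.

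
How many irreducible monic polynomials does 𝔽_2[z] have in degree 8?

x^(2^8) − x is the product of all monic irreducibles of degree dividing 8; Möbius inversion gives N = (1/8) Σ μ(8/d)·2^d.
Divisors of 8: 1, 2, 4, 8; μ(8/d) for each: 0, 0, -1, 1.
Σ = − 2^4 + 2^8 = 240.
N = 240/8 = 30.

30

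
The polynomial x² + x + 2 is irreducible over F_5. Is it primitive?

Yes

Write f(x) = x² + x + 2.
|GF(5^2)^×| = 5^2 − 1 = 24. Prime factorization: 24 = 2^3·3.
f is primitive ⇔ x has order 24 in GF(5)[x]/(f), i.e. x^(24/q) ≠ 1 for each prime q | 24.
x^(12) mod f = 4.
x^(8) mod f = 3x + 1.
None equal 1, so x has full order 24; f is primitive.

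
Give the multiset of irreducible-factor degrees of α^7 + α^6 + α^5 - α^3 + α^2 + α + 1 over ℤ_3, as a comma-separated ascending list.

Write f(α) = α^7 + α^6 + α^5 - α^3 + α^2 + α + 1.
Roots in ℤ_3: f(0) = 1; f(1) = 2; f(2) = 1.
Complete factorization: f(α) = (α^7 + α^6 + α^5 - α^3 + α^2 + α + 1).
Factor degrees with multiplicity: 7 = 7.

7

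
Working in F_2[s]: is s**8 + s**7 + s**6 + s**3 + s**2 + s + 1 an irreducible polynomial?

Write g(s) = s**8 + s**7 + s**6 + s**3 + s**2 + s + 1.
Check for roots in F_2: g(0) = 1; g(1) = 1.
No roots, so no linear factors.
Monic irreducibles of degree 2 over GF(2): s**2 + s + 1.
None of them divide g (all give nonzero remainder).
Monic irreducibles of degree 3 over GF(2): s**3 + s + 1, s**3 + s**2 + 1.
None of them divide g (all give nonzero remainder).
Monic irreducibles of degree 4 over GF(2): s**4 + s + 1, s**4 + s**3 + 1, s**4 + s**3 + s**2 + s + 1.
None of them divide g (all give nonzero remainder).
No irreducible factor of degree ≤ 4 exists, so g is irreducible over GF(2).

Yes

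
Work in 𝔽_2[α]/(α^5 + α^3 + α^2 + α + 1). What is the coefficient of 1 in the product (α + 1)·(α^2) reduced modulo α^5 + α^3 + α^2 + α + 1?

0

Multiply in 𝔽_2[α]: (α + 1)·(α^2) = α^3 + α^2.
Reduced: α^3 + α^2.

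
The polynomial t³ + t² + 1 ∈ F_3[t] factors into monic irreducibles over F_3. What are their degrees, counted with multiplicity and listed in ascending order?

1, 2

Write g(t) = t³ + t² + 1.
Roots in F_3: g(0) = 1; g(1) = 0 → root; g(2) = 1.
Linear factors from roots: (t - 1).
Complete factorization: g(t) = (t - 1)·(t² - t - 1).
Factor degrees with multiplicity: 1 + 2 = 3.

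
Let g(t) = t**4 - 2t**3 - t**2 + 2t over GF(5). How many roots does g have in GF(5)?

Evaluate at each of the 5 elements of GF(5):
g(0) = 0 → root; g(1) = 0 → root; g(2) = 0 → root; g(3) = 4; g(4) = 0 → root.
Roots: {0, 1, 2, 4}.

4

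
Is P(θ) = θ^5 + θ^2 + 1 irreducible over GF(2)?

Check for roots in GF(2): P(0) = 1; P(1) = 1.
No roots, so no linear factors.
Monic irreducibles of degree 2 over GF(2): θ^2 + θ + 1.
None of them divide P (all give nonzero remainder).
No irreducible factor of degree ≤ 2 exists, so P is irreducible over GF(2).

Yes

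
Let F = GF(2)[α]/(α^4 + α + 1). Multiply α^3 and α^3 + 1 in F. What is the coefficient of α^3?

Multiply in GF(2)[α]: (α^3)·(α^3 + 1) = α^6 + α^3.
Reduce using α^4 ≡ α + 1 (mod α^4 + α + 1).
Reduced: α^2.

0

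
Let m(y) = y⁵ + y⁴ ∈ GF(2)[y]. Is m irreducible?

No

Check for roots in GF(2): m(0) = 0 → root; m(1) = 0 → root.
m(0) = 0, so (y) divides m(y); m is reducible.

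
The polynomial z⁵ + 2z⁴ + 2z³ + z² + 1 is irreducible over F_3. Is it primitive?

Write f(z) = z⁵ + 2z⁴ + 2z³ + z² + 1.
|GF(3^5)^×| = 3^5 − 1 = 242. Prime factorization: 242 = 2·11^2.
f is primitive ⇔ z has order 242 in GF(3)[z]/(f), i.e. z^(242/q) ≠ 1 for each prime q | 242.
z^(121) mod f = 2.
z^(22) mod f = z⁴ + z³ + z² + 1.
None equal 1, so z has full order 242; f is primitive.

Yes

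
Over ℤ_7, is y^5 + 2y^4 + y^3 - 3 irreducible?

Yes

Write h(y) = y^5 + 2y^4 + y^3 - 3.
Check for roots in ℤ_7: h(0) = 4; h(1) = 1; h(2) = 6; h(3) = 2; h(4) = 1; h(5) = 3; h(6) = 4.
No roots, so no linear factors.
Degree-2 irreducible divisors: test the 21 monic irreducibles of degree 2 over GF(7).
None of them divide h (all give nonzero remainder).
No irreducible factor of degree ≤ 2 exists, so h is irreducible over GF(7).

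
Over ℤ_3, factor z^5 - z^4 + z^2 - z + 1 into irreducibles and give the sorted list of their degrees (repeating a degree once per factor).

Write g(z) = z^5 - z^4 + z^2 - z + 1.
Roots in ℤ_3: g(0) = 1; g(1) = 1; g(2) = 1.
Complete factorization: g(z) = (z^2 + z - 1)·(z^3 + z^2 - 1).
Factor degrees with multiplicity: 2 + 3 = 5.

2, 3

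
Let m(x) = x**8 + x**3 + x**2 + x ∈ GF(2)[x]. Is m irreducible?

No

Check for roots in GF(2): m(0) = 0 → root; m(1) = 0 → root.
m(0) = 0, so (x) divides m(x); m is reducible.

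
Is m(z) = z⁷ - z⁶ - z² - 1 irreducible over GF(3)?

Yes

Check for roots in GF(3): m(0) = 2; m(1) = 1; m(2) = 2.
No roots, so no linear factors.
Monic irreducibles of degree 2 over GF(3): z² + 1, z² + z - 1, z² - z - 1.
None of them divide m (all give nonzero remainder).
Degree-3 irreducible divisors: test the 8 monic irreducibles of degree 3 over GF(3).
None of them divide m (all give nonzero remainder).
No irreducible factor of degree ≤ 3 exists, so m is irreducible over GF(3).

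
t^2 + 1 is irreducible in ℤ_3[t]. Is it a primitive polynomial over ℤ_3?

No

Write f(t) = t^2 + 1.
|GF(3^2)^×| = 3^2 − 1 = 8. Prime factorization: 8 = 2^3.
f is primitive ⇔ t has order 8 in GF(3)[t]/(f), i.e. t^(8/q) ≠ 1 for each prime q | 8.
t^(4) mod f = 1
Since t^(4) = 1, the order of t divides 4 < 8; not primitive.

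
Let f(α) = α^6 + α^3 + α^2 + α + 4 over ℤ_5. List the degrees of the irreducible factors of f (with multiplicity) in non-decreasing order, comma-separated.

Roots in ℤ_5: f(0) = 4; f(1) = 3; f(2) = 2; f(3) = 2; f(4) = 4.
Complete factorization: f(α) = (α^2 + α + 1)·(α^2 + 2α + 3)^2.
Factor degrees with multiplicity: 2 + 2 + 2 = 6.

2, 2, 2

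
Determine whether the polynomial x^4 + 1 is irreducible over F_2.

No

Write m(x) = x^4 + 1.
Check for roots in F_2: m(0) = 1; m(1) = 0 → root.
m(1) = 0, so (x − 1) divides m(x); m is reducible.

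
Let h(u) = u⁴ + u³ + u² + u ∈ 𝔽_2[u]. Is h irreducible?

No

Check for roots in 𝔽_2: h(0) = 0 → root; h(1) = 0 → root.
h(0) = 0, so (u) divides h(u); h is reducible.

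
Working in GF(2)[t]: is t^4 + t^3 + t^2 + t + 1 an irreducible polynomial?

Yes

Write g(t) = t^4 + t^3 + t^2 + t + 1.
Check for roots in GF(2): g(0) = 1; g(1) = 1.
No roots, so no linear factors.
Monic irreducibles of degree 2 over GF(2): t^2 + t + 1.
None of them divide g (all give nonzero remainder).
No irreducible factor of degree ≤ 2 exists, so g is irreducible over GF(2).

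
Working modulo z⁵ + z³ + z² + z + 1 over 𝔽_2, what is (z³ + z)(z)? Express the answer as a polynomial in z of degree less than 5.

Multiply in 𝔽_2[z]: (z³ + z)·(z) = z⁴ + z².
Reduced: z⁴ + z².

z^4 + z^2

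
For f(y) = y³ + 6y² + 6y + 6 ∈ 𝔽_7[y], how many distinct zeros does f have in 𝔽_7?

1

Evaluate at each of the 7 elements of 𝔽_7:
f(0) = 6; f(1) = 5; f(2) = 1; f(3) = 0 → root; f(4) = 1; f(5) = 3; f(6) = 5.
Roots: {3}.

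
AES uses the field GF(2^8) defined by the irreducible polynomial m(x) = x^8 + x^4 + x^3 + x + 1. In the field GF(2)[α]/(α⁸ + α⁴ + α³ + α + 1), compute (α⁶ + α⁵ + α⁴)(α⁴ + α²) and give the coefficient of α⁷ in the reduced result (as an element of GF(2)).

Multiply in GF(2)[α]: (α⁶ + α⁵ + α⁴)·(α⁴ + α²) = α¹⁰ + α⁹ + α⁷ + α⁶.
Reduce using α⁸ ≡ α⁴ + α³ + α + 1 (mod α⁸ + α⁴ + α³ + α + 1).
Reduced: α⁷ + α⁴ + α³ + α.

1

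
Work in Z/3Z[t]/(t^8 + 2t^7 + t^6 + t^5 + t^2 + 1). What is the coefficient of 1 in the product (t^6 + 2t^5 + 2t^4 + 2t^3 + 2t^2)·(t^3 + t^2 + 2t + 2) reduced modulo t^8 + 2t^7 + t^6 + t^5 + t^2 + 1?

2

Multiply in Z/3Z[t]: (t^6 + 2t^5 + 2t^4 + 2t^3 + 2t^2)·(t^3 + t^2 + 2t + 2) = t^9 + t^6 + t^4 + 2t^3 + t^2.
Reduce using t^8 ≡ t^7 + 2t^6 + 2t^5 + 2t^2 + 2 (mod t^8 + 2t^7 + t^6 + t^5 + t^2 + 1).
Reduced: 2t^6 + 2t^5 + t^4 + t^3 + 2t + 2.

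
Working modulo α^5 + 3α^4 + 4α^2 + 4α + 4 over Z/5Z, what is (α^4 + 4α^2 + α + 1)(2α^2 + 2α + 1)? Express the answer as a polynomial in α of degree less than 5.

Multiply in Z/5Z[α]: (α^4 + 4α^2 + α + 1)·(2α^2 + 2α + 1) = 2α^6 + 2α^5 + 4α^4 + 3α^2 + 3α + 1.
Reduce using α^5 ≡ 2α^4 + α^2 + α + 1 (mod α^5 + 3α^4 + 4α^2 + 4α + 4).
Reduced: α^4 + 2α^3 + α^2 + α + 2.

α^4 + 2α^3 + α^2 + α + 2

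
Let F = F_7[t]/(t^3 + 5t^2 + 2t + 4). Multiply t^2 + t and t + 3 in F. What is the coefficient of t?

Multiply in F_7[t]: (t^2 + t)·(t + 3) = t^3 + 4t^2 + 3t.
Reduce using t^3 ≡ 2t^2 + 5t + 3 (mod t^3 + 5t^2 + 2t + 4).
Reduced: 6t^2 + t + 3.

1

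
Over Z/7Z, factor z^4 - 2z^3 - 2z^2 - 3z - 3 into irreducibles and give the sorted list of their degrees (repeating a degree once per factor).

4

Write f(z) = z^4 - 2z^3 - 2z^2 - 3z - 3.
Complete factorization: f(z) = (z^4 - 2z^3 - 2z^2 - 3z - 3).
Factor degrees with multiplicity: 4 = 4.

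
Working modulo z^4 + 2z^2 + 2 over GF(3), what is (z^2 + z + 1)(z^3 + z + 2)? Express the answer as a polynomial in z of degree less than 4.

z^2 + z

Multiply in GF(3)[z]: (z^2 + z + 1)·(z^3 + z + 2) = z^5 + z^4 + 2z^3 + 2.
Reduce using z^4 ≡ z^2 + 1 (mod z^4 + 2z^2 + 2).
Reduced: z^2 + z.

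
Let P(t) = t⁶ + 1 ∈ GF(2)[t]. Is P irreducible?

Check for roots in GF(2): P(0) = 1; P(1) = 0 → root.
P(1) = 0, so (t − 1) divides P(t); P is reducible.

No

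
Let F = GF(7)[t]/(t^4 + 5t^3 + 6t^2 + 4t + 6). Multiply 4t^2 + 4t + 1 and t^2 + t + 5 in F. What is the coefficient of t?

5

Multiply in GF(7)[t]: (4t^2 + 4t + 1)·(t^2 + t + 5) = 4t^4 + t^3 + 4t^2 + 5.
Reduce using t^4 ≡ 2t^3 + t^2 + 3t + 1 (mod t^4 + 5t^3 + 6t^2 + 4t + 6).
Reduced: 2t^3 + t^2 + 5t + 2.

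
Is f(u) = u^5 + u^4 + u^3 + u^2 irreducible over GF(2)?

Check for roots in GF(2): f(0) = 0 → root; f(1) = 0 → root.
f(0) = 0, so (u) divides f(u); f is reducible.

No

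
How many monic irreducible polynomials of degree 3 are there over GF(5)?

40

The number of monic irreducibles of degree 3 over GF(5) is (1/3)·Σ_{d∣3} μ(3/d) 5^d.
Divisors of 3: 1, 3; μ(3/d) for each: -1, 1.
Σ = − 5^1 + 5^3 = 120.
N = 120/3 = 40.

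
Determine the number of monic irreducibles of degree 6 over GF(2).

9

By the necklace-counting formula, N_2(6) = (1/6) Σ_{d|6} μ(6/d)·2^d.
Divisors of 6: 1, 2, 3, 6; μ(6/d) for each: 1, -1, -1, 1.
Σ = 2^1 − 2^2 − 2^3 + 2^6 = 54.
N = 54/6 = 9.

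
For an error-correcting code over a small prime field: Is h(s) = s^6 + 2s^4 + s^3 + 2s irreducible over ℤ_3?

No

Check for roots in ℤ_3: h(0) = 0 → root; h(1) = 0 → root; h(2) = 0 → root.
h(0) = 0, so (s) divides h(s); h is reducible.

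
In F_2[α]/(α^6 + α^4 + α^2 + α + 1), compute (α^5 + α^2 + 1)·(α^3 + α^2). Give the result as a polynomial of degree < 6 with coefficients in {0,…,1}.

α^4 + α^3 + 1

Multiply in F_2[α]: (α^5 + α^2 + 1)·(α^3 + α^2) = α^8 + α^7 + α^5 + α^4 + α^3 + α^2.
Reduce using α^6 ≡ α^4 + α^2 + α + 1 (mod α^6 + α^4 + α^2 + α + 1).
Reduced: α^4 + α^3 + 1.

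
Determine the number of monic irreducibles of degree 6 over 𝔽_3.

x^(3^6) − x is the product of all monic irreducibles of degree dividing 6; Möbius inversion gives N = (1/6) Σ μ(6/d)·3^d.
Divisors of 6: 1, 2, 3, 6; μ(6/d) for each: 1, -1, -1, 1.
Σ = 3^1 − 3^2 − 3^3 + 3^6 = 696.
N = 696/6 = 116.

116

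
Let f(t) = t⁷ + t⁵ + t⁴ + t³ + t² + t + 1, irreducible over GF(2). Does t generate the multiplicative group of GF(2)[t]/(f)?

|GF(2^7)^×| = 2^7 − 1 = 127. Prime factorization: 127 = 127.
f is primitive ⇔ t has order 127 in GF(2)[t]/(f), i.e. t^(127/q) ≠ 1 for each prime q | 127.
t^(1) mod f = t.
None equal 1, so t has full order 127; f is primitive.

Yes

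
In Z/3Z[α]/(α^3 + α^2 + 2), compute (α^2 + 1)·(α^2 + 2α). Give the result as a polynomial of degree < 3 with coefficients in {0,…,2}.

Multiply in Z/3Z[α]: (α^2 + 1)·(α^2 + 2α) = α^4 + 2α^3 + α^2 + 2α.
Reduce using α^3 ≡ 2α^2 + 1 (mod α^3 + α^2 + 2).
Reduced: 1.

1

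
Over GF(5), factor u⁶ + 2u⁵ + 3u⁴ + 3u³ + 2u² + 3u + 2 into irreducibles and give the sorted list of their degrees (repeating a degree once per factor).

Write g(u) = u⁶ + 2u⁵ + 3u⁴ + 3u³ + 2u² + 3u + 2.
Roots in GF(5): g(0) = 2; g(1) = 1; g(2) = 1; g(3) = 3; g(4) = 0 → root.
Linear factors from roots: (u + 1).
Complete factorization: g(u) = (u + 1)^2·(u² + u + 2)·(u² + 4u + 1).
Factor degrees with multiplicity: 1 + 1 + 2 + 2 = 6.

1, 1, 2, 2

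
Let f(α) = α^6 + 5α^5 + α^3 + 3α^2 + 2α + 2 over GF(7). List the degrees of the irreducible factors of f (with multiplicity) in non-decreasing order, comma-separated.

Linear factors from roots: (α + 6), (α + 3).
Complete factorization: f(α) = (α + 3)·(α + 6)^2·(α^3 + 4α^2 + α + 3).
Factor degrees with multiplicity: 1 + 1 + 1 + 3 = 6.

1, 1, 1, 3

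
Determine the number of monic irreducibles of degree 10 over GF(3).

By the necklace-counting formula, N_3(10) = (1/10) Σ_{d|10} μ(10/d)·3^d.
Divisors of 10: 1, 2, 5, 10; μ(10/d) for each: 1, -1, -1, 1.
Σ = 3^1 − 3^2 − 3^5 + 3^10 = 58800.
N = 58800/10 = 5880.

5880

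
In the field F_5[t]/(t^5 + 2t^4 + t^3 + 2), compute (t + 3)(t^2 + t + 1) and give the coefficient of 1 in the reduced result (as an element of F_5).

Multiply in F_5[t]: (t + 3)·(t^2 + t + 1) = t^3 + 4t^2 + 4t + 3.
Reduced: t^3 + 4t^2 + 4t + 3.

3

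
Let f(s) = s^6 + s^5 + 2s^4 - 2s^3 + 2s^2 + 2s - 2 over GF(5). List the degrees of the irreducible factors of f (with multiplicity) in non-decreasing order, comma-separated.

6

Roots in GF(5): f(0) = 3; f(1) = 4; f(2) = 2; f(3) = 2; f(4) = 2.
Complete factorization: f(s) = (s^6 + s^5 + 2s^4 - 2s^3 + 2s^2 + 2s - 2).
Factor degrees with multiplicity: 6 = 6.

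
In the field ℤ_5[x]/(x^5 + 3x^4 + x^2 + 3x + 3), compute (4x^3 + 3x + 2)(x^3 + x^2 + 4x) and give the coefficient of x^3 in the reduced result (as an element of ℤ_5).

1

Multiply in ℤ_5[x]: (4x^3 + 3x + 2)·(x^3 + x^2 + 4x) = 4x^6 + 4x^5 + 4x^4 + 4x^2 + 3x.
Reduce using x^5 ≡ 2x^4 + 4x^2 + 2x + 2 (mod x^5 + 3x^4 + x^2 + 3x + 3).
Reduced: 3x^4 + x^3 + 4.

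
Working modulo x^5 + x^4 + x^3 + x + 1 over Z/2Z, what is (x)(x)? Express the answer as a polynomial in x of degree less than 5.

Multiply in Z/2Z[x]: (x)·(x) = x^2.
Reduced: x^2.

x^2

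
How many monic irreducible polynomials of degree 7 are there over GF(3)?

The number of monic irreducibles of degree 7 over GF(3) is (1/7)·Σ_{d∣7} μ(7/d) 3^d.
Divisors of 7: 1, 7; μ(7/d) for each: -1, 1.
Σ = − 3^1 + 3^7 = 2184.
N = 2184/7 = 312.

312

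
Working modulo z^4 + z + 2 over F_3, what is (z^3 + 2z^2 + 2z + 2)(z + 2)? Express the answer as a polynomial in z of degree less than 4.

Multiply in F_3[z]: (z^3 + 2z^2 + 2z + 2)·(z + 2) = z^4 + z^3 + 1.
Reduce using z^4 ≡ 2z + 1 (mod z^4 + z + 2).
Reduced: z^3 + 2z + 2.

z^3 + 2z + 2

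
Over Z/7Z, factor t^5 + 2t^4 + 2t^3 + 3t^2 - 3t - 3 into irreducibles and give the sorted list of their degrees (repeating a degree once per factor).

2, 3

Write g(t) = t^5 + 2t^4 + 2t^3 + 3t^2 - 3t - 3.
Complete factorization: g(t) = (t^2 - 3t + 1)·(t^3 - 2t^2 + 2t - 3).
Factor degrees with multiplicity: 2 + 3 = 5.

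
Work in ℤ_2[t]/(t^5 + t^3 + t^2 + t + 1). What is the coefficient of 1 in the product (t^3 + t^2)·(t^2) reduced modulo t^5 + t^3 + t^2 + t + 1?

1

Multiply in ℤ_2[t]: (t^3 + t^2)·(t^2) = t^5 + t^4.
Reduce using t^5 ≡ t^3 + t^2 + t + 1 (mod t^5 + t^3 + t^2 + t + 1).
Reduced: t^4 + t^3 + t^2 + t + 1.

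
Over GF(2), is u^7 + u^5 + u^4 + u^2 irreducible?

No

Write h(u) = u^7 + u^5 + u^4 + u^2.
Check for roots in GF(2): h(0) = 0 → root; h(1) = 0 → root.
h(0) = 0, so (u) divides h(u); h is reducible.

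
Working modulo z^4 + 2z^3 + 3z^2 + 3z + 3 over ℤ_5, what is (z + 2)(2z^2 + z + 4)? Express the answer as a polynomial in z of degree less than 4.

2z^3 + z + 3

Multiply in ℤ_5[z]: (z + 2)·(2z^2 + z + 4) = 2z^3 + z + 3.
Reduced: 2z^3 + z + 3.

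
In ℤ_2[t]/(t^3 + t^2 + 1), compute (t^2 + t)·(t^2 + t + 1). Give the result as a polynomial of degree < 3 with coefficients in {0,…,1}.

t^2 + 1

Multiply in ℤ_2[t]: (t^2 + t)·(t^2 + t + 1) = t^4 + t.
Reduce using t^3 ≡ t^2 + 1 (mod t^3 + t^2 + 1).
Reduced: t^2 + 1.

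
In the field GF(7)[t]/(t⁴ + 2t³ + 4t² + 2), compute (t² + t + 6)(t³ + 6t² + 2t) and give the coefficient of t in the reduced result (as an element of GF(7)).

3

Multiply in GF(7)[t]: (t² + t + 6)·(t³ + 6t² + 2t) = t⁵ + 3t² + 5t.
Reduce using t⁴ ≡ 5t³ + 3t² + 5 (mod t⁴ + 2t³ + 4t² + 2).
Reduced: 4t² + 3t + 4.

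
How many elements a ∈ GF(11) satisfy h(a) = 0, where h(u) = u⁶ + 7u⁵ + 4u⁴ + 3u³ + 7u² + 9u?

4

Evaluate at each of the 11 elements of GF(11):
h(0) = 0 → root; h(1) = 9; h(2) = 4; h(3) = 10; h(4) = 0 → root; h(5) = 5; h(6) = 9; h(7) = 3; h(8) = 0 → root; h(9) = 0 → root; h(10) = 4.
Roots: {0, 4, 8, 9}.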